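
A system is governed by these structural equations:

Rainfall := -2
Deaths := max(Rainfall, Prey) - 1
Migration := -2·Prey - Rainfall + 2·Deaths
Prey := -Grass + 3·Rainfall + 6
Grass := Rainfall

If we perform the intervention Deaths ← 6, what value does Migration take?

Intervening sets Deaths = 6 and removes its equation (Deaths := max(Rainfall, Prey) - 1).
Grass = Rainfall  [with Rainfall=-2]  = -2
Prey = -Grass + 3·Rainfall + 6  [with Grass=-2, Rainfall=-2]  = 2
Migration = -2·Prey - Rainfall + 2·Deaths  [with Prey=2, Rainfall=-2, Deaths=6]  = 10

10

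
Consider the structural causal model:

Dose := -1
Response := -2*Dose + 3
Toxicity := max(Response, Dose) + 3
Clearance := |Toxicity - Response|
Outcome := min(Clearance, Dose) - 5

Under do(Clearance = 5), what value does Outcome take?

Intervening sets Clearance = 5 and removes its equation (Clearance := |Toxicity - Response|).
Outcome = min(Clearance, Dose) - 5  [with Clearance=5, Dose=-1]  = -6

-6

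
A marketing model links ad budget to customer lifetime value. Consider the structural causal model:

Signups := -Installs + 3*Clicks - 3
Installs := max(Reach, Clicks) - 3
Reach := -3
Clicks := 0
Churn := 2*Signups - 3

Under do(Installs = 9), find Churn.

do(Installs=9) replaces the equation Installs := max(Reach, Clicks) - 3 with the constant Installs = 9.
Signups = -Installs + 3*Clicks - 3  [with Installs=9, Clicks=0]  = -12
Churn = 2*Signups - 3  [with Signups=-12]  = -27

-27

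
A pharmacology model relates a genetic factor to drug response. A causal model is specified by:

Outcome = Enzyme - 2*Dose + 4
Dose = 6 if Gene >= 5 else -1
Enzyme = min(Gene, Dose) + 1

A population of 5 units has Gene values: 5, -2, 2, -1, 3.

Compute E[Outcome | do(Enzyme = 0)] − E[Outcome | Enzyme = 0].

Every unit gets Enzyme=0 under the intervention. Outcome values become -8, 6, 6, 6, 6; E[Outcome|do(Enzyme=0)] = 3.2.
E[Outcome|Enzyme=0] averages over only the 3 units with Enzyme=0 (Gene = 2, -1, 3): Outcome = 6, 6, 6, mean 6.
Difference = 3.2 − 6 = -2.8.

-2.8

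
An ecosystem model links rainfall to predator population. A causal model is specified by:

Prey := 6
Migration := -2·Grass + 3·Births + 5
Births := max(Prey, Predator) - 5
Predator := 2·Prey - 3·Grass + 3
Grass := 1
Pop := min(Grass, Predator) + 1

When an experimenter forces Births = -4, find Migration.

Intervening sets Births = -4 and removes its equation (Births := max(Prey, Predator) - 5).
Migration = -2·Grass + 3·Births + 5  [with Grass=1, Births=-4]  = -9

-9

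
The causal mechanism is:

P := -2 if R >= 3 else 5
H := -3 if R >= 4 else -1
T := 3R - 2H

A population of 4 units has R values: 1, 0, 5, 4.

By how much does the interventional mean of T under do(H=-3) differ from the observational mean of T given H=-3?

do(H=-3) breaks H's dependence on R. With H=-3 fixed, T across the units is 9, 6, 21, 18, mean 13.5.
E[T|H=-3] averages over only the 2 units with H=-3 (R = 5, 4): T = 21, 18, mean 19.5.
Difference = 13.5 − 19.5 = -6.

-6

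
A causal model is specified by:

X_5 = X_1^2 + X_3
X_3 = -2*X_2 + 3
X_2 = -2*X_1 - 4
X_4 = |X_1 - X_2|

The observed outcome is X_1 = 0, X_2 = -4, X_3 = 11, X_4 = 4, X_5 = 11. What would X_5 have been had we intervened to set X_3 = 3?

do(X_3=3) replaces the equation X_3 = -2*X_2 + 3 with the constant X_3 = 3.
X_5 = X_1^2 + X_3  [with X_1=0, X_3=3]  = 3

3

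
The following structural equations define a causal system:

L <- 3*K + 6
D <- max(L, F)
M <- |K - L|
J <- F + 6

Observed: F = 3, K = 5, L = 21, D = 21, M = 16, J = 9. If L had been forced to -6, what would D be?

The intervention breaks the incoming arrows to L: L <- 3*K + 6 no longer applies, and L = -6.
D = max(L, F)  [with L=-6, F=3]  = 3

3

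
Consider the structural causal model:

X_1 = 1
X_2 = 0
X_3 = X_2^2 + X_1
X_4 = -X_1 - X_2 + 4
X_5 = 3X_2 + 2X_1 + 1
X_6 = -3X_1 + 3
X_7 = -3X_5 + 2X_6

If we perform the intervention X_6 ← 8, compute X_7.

Intervening sets X_6 = 8 and removes its equation (X_6 = -3X_1 + 3).
X_5 = 3X_2 + 2X_1 + 1  [with X_2=0, X_1=1]  = 3
X_7 = -3X_5 + 2X_6  [with X_5=3, X_6=8]  = 7

7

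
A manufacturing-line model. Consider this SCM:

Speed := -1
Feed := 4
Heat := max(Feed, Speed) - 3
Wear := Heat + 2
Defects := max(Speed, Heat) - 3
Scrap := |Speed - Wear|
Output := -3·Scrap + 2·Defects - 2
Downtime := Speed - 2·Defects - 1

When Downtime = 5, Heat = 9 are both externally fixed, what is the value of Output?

-26

Under do(Downtime = 5, Heat = 9), each intervened variable's structural equation is replaced by its fixed value.
Wear = Heat + 2  [with Heat=9]  = 11
Defects = max(Speed, Heat) - 3  [with Speed=-1, Heat=9]  = 6
Scrap = |Speed - Wear|  [with Speed=-1, Wear=11]  = 12
Output = -3·Scrap + 2·Defects - 2  [with Scrap=12, Defects=6]  = -26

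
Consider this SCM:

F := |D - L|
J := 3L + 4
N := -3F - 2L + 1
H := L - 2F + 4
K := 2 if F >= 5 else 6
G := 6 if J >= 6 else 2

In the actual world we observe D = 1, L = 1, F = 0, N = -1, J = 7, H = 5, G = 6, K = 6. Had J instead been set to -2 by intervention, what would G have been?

2

Under do(J=-2), the mechanism J := 3L + 4 is discarded; J is fixed at -2.
G = 6 if J >= 6 else 2  [with J=-2]  = 2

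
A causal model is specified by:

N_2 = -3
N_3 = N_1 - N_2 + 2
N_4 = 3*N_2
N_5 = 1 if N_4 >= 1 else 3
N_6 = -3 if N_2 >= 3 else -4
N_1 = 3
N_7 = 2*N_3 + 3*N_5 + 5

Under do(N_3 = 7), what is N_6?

-4

The intervention breaks the incoming arrows to N_3: N_3 = N_1 - N_2 + 2 no longer applies, and N_3 = 7.
No directed path runs from N_3 to N_6, so N_6 keeps its natural value.
N_6 = -3 if N_2 >= 3 else -4  [with N_2=-3]  = -4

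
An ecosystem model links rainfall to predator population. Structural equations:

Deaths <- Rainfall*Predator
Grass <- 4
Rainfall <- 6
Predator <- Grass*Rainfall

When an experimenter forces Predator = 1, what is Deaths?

The intervention breaks the incoming arrows to Predator: Predator <- Grass*Rainfall no longer applies, and Predator = 1.
Deaths = Rainfall*Predator  [with Rainfall=6, Predator=1]  = 6

6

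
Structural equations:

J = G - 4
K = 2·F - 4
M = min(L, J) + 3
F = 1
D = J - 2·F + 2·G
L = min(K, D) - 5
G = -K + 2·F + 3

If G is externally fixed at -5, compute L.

-26

The intervention breaks the incoming arrows to G: G = -K + 2·F + 3 no longer applies, and G = -5.
K = 2·F - 4  [with F=1]  = -2
J = G - 4  [with G=-5]  = -9
D = J - 2·F + 2·G  [with J=-9, F=1, G=-5]  = -21
L = min(K, D) - 5  [with K=-2, D=-21]  = -26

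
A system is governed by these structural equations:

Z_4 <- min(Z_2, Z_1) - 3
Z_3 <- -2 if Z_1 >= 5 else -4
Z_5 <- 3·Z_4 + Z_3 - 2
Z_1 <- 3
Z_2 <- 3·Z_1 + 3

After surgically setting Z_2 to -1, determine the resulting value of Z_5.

-18

do(Z_2=-1) replaces the equation Z_2 <- 3·Z_1 + 3 with the constant Z_2 = -1.
Z_3 = -2 if Z_1 >= 5 else -4  [with Z_1=3]  = -4
Z_4 = min(Z_2, Z_1) - 3  [with Z_2=-1, Z_1=3]  = -4
Z_5 = 3·Z_4 + Z_3 - 2  [with Z_4=-4, Z_3=-4]  = -18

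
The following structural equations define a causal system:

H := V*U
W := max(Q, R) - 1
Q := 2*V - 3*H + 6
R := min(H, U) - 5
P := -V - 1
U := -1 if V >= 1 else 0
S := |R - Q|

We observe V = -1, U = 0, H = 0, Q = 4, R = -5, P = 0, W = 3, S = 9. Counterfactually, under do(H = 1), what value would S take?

6

The intervention breaks the incoming arrows to H: H := V*U no longer applies, and H = 1.
U = -1 if V >= 1 else 0  [with V=-1]  = 0
Q = 2*V - 3*H + 6  [with V=-1, H=1]  = 1
R = min(H, U) - 5  [with H=1, U=0]  = -5
S = |R - Q|  [with R=-5, Q=1]  = 6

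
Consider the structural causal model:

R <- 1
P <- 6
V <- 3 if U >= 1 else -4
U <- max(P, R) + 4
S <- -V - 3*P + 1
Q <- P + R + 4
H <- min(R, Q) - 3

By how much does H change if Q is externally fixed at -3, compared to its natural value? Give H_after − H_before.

-4

Intervening sets Q = -3 and removes its equation (Q <- P + R + 4).
H = min(R, Q) - 3  [with R=1, Q=-3]  = -6
Without intervention: Q = P + R + 4  [with P=6, R=1]  = 11; H = min(R, Q) - 3  [with R=1, Q=11]  = -2.
Change = -6 − (-2) = -4.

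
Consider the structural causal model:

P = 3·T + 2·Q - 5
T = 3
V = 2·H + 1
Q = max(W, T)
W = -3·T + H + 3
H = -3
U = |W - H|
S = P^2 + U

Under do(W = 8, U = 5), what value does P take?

Under do(W = 8, U = 5), each intervened variable's structural equation is replaced by its fixed value.
Q = max(W, T)  [with W=8, T=3]  = 8
P = 3·T + 2·Q - 5  [with T=3, Q=8]  = 20

20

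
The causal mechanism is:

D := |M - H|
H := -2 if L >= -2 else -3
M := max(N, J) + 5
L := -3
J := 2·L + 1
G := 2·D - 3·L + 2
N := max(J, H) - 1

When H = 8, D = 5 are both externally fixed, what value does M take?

The joint intervention fixes H = 8, D = 5, removing each variable's own equation.
J = 2·L + 1  [with L=-3]  = -5
N = max(J, H) - 1  [with J=-5, H=8]  = 7
M = max(N, J) + 5  [with N=7, J=-5]  = 12

12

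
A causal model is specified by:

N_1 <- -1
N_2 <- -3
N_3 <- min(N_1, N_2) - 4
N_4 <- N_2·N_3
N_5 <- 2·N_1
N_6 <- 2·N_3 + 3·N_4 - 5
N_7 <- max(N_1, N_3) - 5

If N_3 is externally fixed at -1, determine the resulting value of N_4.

3

The intervention breaks the incoming arrows to N_3: N_3 <- min(N_1, N_2) - 4 no longer applies, and N_3 = -1.
N_4 = N_2·N_3  [with N_2=-3, N_3=-1]  = 3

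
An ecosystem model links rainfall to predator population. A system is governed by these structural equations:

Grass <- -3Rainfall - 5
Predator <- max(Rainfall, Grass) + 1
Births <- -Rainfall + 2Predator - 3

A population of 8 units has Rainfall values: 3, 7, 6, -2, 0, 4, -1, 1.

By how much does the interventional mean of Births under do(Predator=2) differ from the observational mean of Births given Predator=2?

do(Predator=2) breaks Predator's dependence on Rainfall. With Predator=2 fixed, Births across the units is -2, -6, -5, 3, 1, -3, 2, 0, mean -1.25.
Conditioning on Predator=2 selects the 2 unit(s) with Rainfall ∈ {-2, 1}. Their Births values: 3, 0. Mean = 1.5.
Difference = -1.25 − 1.5 = -2.75.

-2.75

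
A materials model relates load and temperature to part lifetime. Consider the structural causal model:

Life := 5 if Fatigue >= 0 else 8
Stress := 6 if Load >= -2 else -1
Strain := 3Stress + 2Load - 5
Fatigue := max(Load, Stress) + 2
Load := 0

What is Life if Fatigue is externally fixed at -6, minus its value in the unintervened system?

3

Intervening sets Fatigue = -6 and removes its equation (Fatigue := max(Load, Stress) + 2).
Life = 5 if Fatigue >= 0 else 8  [with Fatigue=-6]  = 8
Without intervention: Stress = 6 if Load >= -2 else -1  [with Load=0]  = 6; Fatigue = max(Load, Stress) + 2  [with Load=0, Stress=6]  = 8; Life = 5 if Fatigue >= 0 else 8  [with Fatigue=8]  = 5.
Change = 8 − 5 = 3.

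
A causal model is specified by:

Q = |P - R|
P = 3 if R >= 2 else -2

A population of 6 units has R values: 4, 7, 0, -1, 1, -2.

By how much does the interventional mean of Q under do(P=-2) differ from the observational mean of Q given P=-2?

do(P=-2) breaks P's dependence on R. With P=-2 fixed, Q across the units is 6, 9, 2, 1, 3, 0, mean 3.5.
Observing P=-2 restricts to units where P's equation naturally yields -2: R ∈ {0, -1, 1, -2}. In that subpopulation Q = 2, 1, 3, 0, mean 1.5.
Difference = 3.5 − 1.5 = 2.

2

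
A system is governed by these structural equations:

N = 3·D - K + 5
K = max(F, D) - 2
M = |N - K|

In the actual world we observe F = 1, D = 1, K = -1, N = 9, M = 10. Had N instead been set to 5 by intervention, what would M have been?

Intervening sets N = 5 and removes its equation (N = 3·D - K + 5).
K = max(F, D) - 2  [with F=1, D=1]  = -1
M = |N - K|  [with N=5, K=-1]  = 6

6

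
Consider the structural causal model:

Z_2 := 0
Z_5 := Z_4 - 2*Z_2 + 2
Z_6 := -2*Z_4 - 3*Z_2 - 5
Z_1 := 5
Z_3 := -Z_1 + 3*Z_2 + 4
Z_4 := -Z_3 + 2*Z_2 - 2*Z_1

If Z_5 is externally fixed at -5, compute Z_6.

The intervention breaks the incoming arrows to Z_5: Z_5 := Z_4 - 2*Z_2 + 2 no longer applies, and Z_5 = -5.
Since Z_6 is not a descendant of the intervened variable, it is unaffected.
Z_3 = -Z_1 + 3*Z_2 + 4  [with Z_1=5, Z_2=0]  = -1
Z_4 = -Z_3 + 2*Z_2 - 2*Z_1  [with Z_3=-1, Z_2=0, Z_1=5]  = -9
Z_6 = -2*Z_4 - 3*Z_2 - 5  [with Z_4=-9, Z_2=0]  = 13

13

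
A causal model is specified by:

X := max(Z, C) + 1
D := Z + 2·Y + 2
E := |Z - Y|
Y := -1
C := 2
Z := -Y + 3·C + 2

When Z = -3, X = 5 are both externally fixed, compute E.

Setting Z = -3, X = 5 by intervention discards those variables' equations.
E = |Z - Y|  [with Z=-3, Y=-1]  = 2

2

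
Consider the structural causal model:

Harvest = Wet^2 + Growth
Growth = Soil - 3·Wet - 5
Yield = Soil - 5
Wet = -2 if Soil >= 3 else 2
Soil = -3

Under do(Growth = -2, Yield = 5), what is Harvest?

Setting Growth = -2, Yield = 5 by intervention discards those variables' equations.
Wet = -2 if Soil >= 3 else 2  [with Soil=-3]  = 2
Harvest = Wet^2 + Growth  [with Wet=2, Growth=-2]  = 2

2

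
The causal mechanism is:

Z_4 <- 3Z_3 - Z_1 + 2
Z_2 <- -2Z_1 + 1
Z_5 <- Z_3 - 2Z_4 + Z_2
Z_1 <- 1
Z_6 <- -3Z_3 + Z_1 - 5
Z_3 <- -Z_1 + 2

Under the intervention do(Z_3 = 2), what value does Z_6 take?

-10

The intervention breaks the incoming arrows to Z_3: Z_3 <- -Z_1 + 2 no longer applies, and Z_3 = 2.
Z_6 = -3Z_3 + Z_1 - 5  [with Z_3=2, Z_1=1]  = -10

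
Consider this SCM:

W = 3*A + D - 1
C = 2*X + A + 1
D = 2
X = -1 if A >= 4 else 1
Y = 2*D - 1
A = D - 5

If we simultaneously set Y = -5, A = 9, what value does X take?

Setting Y = -5, A = 9 by intervention discards those variables' equations.
X = -1 if A >= 4 else 1  [with A=9]  = -1

-1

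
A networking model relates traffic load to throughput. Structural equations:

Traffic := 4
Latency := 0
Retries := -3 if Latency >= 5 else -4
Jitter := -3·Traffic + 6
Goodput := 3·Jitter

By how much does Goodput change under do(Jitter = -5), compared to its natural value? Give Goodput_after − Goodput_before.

Intervening sets Jitter = -5 and removes its equation (Jitter := -3·Traffic + 6).
Goodput = 3·Jitter  [with Jitter=-5]  = -15
Without intervention: Jitter = -3·Traffic + 6  [with Traffic=4]  = -6; Goodput = 3·Jitter  [with Jitter=-6]  = -18.
Change = -15 − (-18) = 3.

3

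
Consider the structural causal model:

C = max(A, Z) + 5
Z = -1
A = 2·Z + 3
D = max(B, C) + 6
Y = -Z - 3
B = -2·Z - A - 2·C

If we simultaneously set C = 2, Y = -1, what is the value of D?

8

The joint intervention fixes C = 2, Y = -1, removing each variable's own equation.
A = 2·Z + 3  [with Z=-1]  = 1
B = -2·Z - A - 2·C  [with Z=-1, A=1, C=2]  = -3
D = max(B, C) + 6  [with B=-3, C=2]  = 8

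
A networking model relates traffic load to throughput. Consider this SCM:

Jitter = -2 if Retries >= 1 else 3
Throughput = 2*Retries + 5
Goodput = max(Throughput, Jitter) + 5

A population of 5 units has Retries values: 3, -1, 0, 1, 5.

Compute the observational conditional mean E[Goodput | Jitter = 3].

9

Observing Jitter=3 restricts to units where Jitter's equation naturally yields 3: Retries ∈ {-1, 0}. In that subpopulation Goodput = 8, 10, mean 9.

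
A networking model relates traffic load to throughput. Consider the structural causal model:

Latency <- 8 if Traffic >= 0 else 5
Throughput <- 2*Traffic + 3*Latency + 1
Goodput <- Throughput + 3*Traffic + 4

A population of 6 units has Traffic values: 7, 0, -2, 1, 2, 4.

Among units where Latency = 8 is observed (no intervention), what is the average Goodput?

Observing Latency=8 restricts to units where Latency's equation naturally yields 8: Traffic ∈ {7, 0, 1, 2, 4}. In that subpopulation Goodput = 64, 29, 34, 39, 49, mean 43.

43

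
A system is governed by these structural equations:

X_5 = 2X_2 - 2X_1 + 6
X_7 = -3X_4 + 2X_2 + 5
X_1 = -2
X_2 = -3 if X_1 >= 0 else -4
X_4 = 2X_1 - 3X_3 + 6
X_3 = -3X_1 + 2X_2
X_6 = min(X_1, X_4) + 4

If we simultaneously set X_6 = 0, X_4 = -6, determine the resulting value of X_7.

15

Under do(X_6 = 0, X_4 = -6), each intervened variable's structural equation is replaced by its fixed value.
X_2 = -3 if X_1 >= 0 else -4  [with X_1=-2]  = -4
X_7 = -3X_4 + 2X_2 + 5  [with X_4=-6, X_2=-4]  = 15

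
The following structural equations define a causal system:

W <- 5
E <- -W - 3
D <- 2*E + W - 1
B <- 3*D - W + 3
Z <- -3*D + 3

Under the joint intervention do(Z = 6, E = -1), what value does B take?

Setting Z = 6, E = -1 by intervention discards those variables' equations.
D = 2*E + W - 1  [with E=-1, W=5]  = 2
B = 3*D - W + 3  [with D=2, W=5]  = 4

4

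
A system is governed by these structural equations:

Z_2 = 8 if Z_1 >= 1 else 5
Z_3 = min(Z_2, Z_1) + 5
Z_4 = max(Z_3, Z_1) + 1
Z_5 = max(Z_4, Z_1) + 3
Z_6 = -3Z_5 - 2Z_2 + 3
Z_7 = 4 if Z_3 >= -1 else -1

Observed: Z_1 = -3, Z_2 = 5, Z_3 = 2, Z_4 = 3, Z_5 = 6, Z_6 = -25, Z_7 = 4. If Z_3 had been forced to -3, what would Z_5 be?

1

do(Z_3=-3) replaces the equation Z_3 = min(Z_2, Z_1) + 5 with the constant Z_3 = -3.
Z_4 = max(Z_3, Z_1) + 1  [with Z_3=-3, Z_1=-3]  = -2
Z_5 = max(Z_4, Z_1) + 3  [with Z_4=-2, Z_1=-3]  = 1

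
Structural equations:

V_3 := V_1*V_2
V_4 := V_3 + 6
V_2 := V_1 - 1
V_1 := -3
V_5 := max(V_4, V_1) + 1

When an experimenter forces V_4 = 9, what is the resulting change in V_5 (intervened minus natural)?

-9

Intervening sets V_4 = 9 and removes its equation (V_4 := V_3 + 6).
V_5 = max(V_4, V_1) + 1  [with V_4=9, V_1=-3]  = 10
Without intervention: V_2 = V_1 - 1  [with V_1=-3]  = -4; V_3 = V_1*V_2  [with V_1=-3, V_2=-4]  = 12; V_4 = V_3 + 6  [with V_3=12]  = 18; V_5 = max(V_4, V_1) + 1  [with V_4=18, V_1=-3]  = 19.
Change = 10 − 19 = -9.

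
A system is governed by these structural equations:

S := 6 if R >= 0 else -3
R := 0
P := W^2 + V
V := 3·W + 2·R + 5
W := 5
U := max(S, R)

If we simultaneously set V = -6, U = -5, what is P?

The joint intervention fixes V = -6, U = -5, removing each variable's own equation.
P = W^2 + V  [with W=5, V=-6]  = 19

19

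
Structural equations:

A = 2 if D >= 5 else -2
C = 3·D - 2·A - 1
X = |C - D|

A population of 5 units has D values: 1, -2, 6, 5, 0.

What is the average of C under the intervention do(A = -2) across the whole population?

9

The intervention sets A=-2 in all 5 units regardless of D. Recomputing C per unit gives 6, -3, 21, 18, 3; average 9.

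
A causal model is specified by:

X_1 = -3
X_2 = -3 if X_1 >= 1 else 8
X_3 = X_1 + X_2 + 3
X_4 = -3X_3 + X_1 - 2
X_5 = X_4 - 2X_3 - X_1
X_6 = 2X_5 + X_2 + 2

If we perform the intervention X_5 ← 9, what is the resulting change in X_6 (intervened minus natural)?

102

The intervention breaks the incoming arrows to X_5: X_5 = X_4 - 2X_3 - X_1 no longer applies, and X_5 = 9.
X_2 = -3 if X_1 >= 1 else 8  [with X_1=-3]  = 8
X_6 = 2X_5 + X_2 + 2  [with X_5=9, X_2=8]  = 28
Without intervention: X_2 = -3 if X_1 >= 1 else 8  [with X_1=-3]  = 8; X_3 = X_1 + X_2 + 3  [with X_1=-3, X_2=8]  = 8; X_4 = -3X_3 + X_1 - 2  [with X_3=8, X_1=-3]  = -29; X_5 = X_4 - 2X_3 - X_1  [with X_4=-29, X_3=8, X_1=-3]  = -42; X_6 = 2X_5 + X_2 + 2  [with X_5=-42, X_2=8]  = -74.
Change = 28 − (-74) = 102.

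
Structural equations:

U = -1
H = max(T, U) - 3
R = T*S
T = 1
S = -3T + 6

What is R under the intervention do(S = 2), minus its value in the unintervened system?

-1

The intervention breaks the incoming arrows to S: S = -3T + 6 no longer applies, and S = 2.
R = T*S  [with T=1, S=2]  = 2
Without intervention: S = -3T + 6  [with T=1]  = 3; R = T*S  [with T=1, S=3]  = 3.
Change = 2 − 3 = -1.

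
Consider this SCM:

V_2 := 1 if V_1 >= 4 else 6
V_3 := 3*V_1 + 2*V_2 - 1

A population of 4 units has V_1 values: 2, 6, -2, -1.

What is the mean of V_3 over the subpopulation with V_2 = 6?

10

E[V_3|V_2=6] averages over only the 3 units with V_2=6 (V_1 = 2, -2, -1): V_3 = 17, 5, 8, mean 10.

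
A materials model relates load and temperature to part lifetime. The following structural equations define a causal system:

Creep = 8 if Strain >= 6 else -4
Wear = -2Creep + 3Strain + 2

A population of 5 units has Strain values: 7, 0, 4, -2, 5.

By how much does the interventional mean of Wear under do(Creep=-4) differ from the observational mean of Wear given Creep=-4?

The intervention sets Creep=-4 in all 5 units regardless of Strain. Recomputing Wear per unit gives 31, 10, 22, 4, 25; average 18.4.
E[Wear|Creep=-4] averages over only the 4 units with Creep=-4 (Strain = 0, 4, -2, 5): Wear = 10, 22, 4, 25, mean 15.25.
Difference = 18.4 − 15.25 = 3.15.

3.15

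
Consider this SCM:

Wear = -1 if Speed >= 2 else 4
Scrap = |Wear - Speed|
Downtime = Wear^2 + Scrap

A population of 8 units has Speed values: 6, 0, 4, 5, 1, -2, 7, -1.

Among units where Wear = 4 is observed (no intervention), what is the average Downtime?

20.5

Observing Wear=4 restricts to units where Wear's equation naturally yields 4: Speed ∈ {0, 1, -2, -1}. In that subpopulation Downtime = 20, 19, 22, 21, mean 20.5.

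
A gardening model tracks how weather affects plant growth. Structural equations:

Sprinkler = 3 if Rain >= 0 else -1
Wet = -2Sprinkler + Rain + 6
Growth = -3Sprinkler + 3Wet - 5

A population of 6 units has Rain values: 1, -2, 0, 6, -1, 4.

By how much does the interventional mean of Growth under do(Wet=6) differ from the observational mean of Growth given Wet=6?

do(Wet=6) breaks Wet's dependence on Rain. With Wet=6 fixed, Growth across the units is 4, 16, 4, 4, 16, 4, mean 8.
E[Growth|Wet=6] averages over only the 2 units with Wet=6 (Rain = -2, 6): Growth = 16, 4, mean 10.
Difference = 8 − 10 = -2.

-2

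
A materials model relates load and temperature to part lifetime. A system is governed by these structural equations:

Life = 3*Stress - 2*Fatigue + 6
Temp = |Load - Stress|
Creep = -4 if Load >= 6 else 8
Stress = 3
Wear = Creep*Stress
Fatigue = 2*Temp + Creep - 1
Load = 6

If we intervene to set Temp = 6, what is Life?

The intervention breaks the incoming arrows to Temp: Temp = |Load - Stress| no longer applies, and Temp = 6.
Creep = -4 if Load >= 6 else 8  [with Load=6]  = -4
Fatigue = 2*Temp + Creep - 1  [with Temp=6, Creep=-4]  = 7
Life = 3*Stress - 2*Fatigue + 6  [with Stress=3, Fatigue=7]  = 1

1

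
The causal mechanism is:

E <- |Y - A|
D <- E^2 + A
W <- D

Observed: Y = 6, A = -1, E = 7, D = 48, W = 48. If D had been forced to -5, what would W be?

Intervening sets D = -5 and removes its equation (D <- E^2 + A).
W = D  [with D=-5]  = -5

-5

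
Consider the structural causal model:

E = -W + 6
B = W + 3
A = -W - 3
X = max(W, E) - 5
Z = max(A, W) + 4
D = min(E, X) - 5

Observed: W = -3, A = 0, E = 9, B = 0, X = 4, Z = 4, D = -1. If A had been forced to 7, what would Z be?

11

Under do(A=7), the mechanism A = -W - 3 is discarded; A is fixed at 7.
Z = max(A, W) + 4  [with A=7, W=-3]  = 11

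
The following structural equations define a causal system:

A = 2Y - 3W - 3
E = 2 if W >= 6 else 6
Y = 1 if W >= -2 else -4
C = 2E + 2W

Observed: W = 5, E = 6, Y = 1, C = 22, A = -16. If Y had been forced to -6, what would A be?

-30

do(Y=-6) replaces the equation Y = 1 if W >= -2 else -4 with the constant Y = -6.
A = 2Y - 3W - 3  [with Y=-6, W=5]  = -30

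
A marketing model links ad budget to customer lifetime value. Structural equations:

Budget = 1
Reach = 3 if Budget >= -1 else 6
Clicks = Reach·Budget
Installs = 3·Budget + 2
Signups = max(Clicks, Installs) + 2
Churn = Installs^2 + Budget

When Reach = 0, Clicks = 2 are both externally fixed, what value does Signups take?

7

Under do(Reach = 0, Clicks = 2), each intervened variable's structural equation is replaced by its fixed value.
Installs = 3·Budget + 2  [with Budget=1]  = 5
Signups = max(Clicks, Installs) + 2  [with Clicks=2, Installs=5]  = 7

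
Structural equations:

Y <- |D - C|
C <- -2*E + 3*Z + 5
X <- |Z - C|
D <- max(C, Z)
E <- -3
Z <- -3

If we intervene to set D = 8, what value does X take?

The intervention breaks the incoming arrows to D: D <- max(C, Z) no longer applies, and D = 8.
Since X is not a descendant of the intervened variable, it is unaffected.
C = -2*E + 3*Z + 5  [with E=-3, Z=-3]  = 2
X = |Z - C|  [with Z=-3, C=2]  = 5

5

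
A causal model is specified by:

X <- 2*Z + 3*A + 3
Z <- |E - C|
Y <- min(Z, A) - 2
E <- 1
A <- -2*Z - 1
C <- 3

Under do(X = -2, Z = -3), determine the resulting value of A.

5

Under do(X = -2, Z = -3), each intervened variable's structural equation is replaced by its fixed value.
A = -2*Z - 1  [with Z=-3]  = 5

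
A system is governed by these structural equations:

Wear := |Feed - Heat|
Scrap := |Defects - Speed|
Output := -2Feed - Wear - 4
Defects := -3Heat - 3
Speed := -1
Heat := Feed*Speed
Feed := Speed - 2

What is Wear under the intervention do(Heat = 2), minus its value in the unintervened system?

-1

The intervention breaks the incoming arrows to Heat: Heat := Feed*Speed no longer applies, and Heat = 2.
Feed = Speed - 2  [with Speed=-1]  = -3
Wear = |Feed - Heat|  [with Feed=-3, Heat=2]  = 5
Without intervention: Feed = Speed - 2  [with Speed=-1]  = -3; Heat = Feed*Speed  [with Feed=-3, Speed=-1]  = 3; Wear = |Feed - Heat|  [with Feed=-3, Heat=3]  = 6.
Change = 5 − 6 = -1.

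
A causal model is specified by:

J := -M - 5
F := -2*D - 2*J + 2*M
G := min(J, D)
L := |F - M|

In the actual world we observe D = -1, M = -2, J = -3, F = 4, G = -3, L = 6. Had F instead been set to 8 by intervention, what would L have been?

Under do(F=8), the mechanism F := -2*D - 2*J + 2*M is discarded; F is fixed at 8.
L = |F - M|  [with F=8, M=-2]  = 10

10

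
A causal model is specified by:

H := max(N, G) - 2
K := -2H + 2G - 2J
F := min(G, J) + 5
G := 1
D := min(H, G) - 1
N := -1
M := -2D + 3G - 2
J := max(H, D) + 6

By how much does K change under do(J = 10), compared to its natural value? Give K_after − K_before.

do(J=10) replaces the equation J := max(H, D) + 6 with the constant J = 10.
H = max(N, G) - 2  [with N=-1, G=1]  = -1
K = -2H + 2G - 2J  [with H=-1, G=1, J=10]  = -16
Without intervention: H = max(N, G) - 2  [with N=-1, G=1]  = -1; D = min(H, G) - 1  [with H=-1, G=1]  = -2; J = max(H, D) + 6  [with H=-1, D=-2]  = 5; K = -2H + 2G - 2J  [with H=-1, G=1, J=5]  = -6.
Change = -16 − (-6) = -10.

-10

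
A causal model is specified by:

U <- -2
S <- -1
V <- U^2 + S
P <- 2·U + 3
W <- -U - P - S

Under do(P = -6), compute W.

Intervening sets P = -6 and removes its equation (P <- 2·U + 3).
W = -U - P - S  [with U=-2, P=-6, S=-1]  = 9

9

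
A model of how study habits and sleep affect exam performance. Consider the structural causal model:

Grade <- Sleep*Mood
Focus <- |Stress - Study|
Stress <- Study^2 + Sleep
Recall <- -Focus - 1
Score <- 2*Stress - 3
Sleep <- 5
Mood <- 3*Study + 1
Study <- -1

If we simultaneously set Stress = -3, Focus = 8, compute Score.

-9

Setting Stress = -3, Focus = 8 by intervention discards those variables' equations.
Score = 2*Stress - 3  [with Stress=-3]  = -9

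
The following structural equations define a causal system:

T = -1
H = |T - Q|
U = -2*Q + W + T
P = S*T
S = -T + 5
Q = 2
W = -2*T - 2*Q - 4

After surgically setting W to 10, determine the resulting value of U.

The intervention breaks the incoming arrows to W: W = -2*T - 2*Q - 4 no longer applies, and W = 10.
U = -2*Q + W + T  [with Q=2, W=10, T=-1]  = 5

5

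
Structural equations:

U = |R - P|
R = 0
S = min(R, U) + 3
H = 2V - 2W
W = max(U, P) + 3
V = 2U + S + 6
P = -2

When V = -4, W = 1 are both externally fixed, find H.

-10

Setting V = -4, W = 1 by intervention discards those variables' equations.
H = 2V - 2W  [with V=-4, W=1]  = -10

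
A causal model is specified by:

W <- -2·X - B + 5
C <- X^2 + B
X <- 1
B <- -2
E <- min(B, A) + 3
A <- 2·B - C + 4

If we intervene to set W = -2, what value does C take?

do(W=-2) replaces the equation W <- -2·X - B + 5 with the constant W = -2.
C is not downstream of the intervention, so its value is determined by the original equations.
C = X^2 + B  [with X=1, B=-2]  = -1

-1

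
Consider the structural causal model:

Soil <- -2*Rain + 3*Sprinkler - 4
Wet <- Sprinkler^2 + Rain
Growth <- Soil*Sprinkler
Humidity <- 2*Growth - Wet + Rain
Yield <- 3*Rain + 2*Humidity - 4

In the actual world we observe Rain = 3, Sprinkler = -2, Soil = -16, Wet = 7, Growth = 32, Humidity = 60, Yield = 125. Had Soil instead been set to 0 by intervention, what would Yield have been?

The intervention breaks the incoming arrows to Soil: Soil <- -2*Rain + 3*Sprinkler - 4 no longer applies, and Soil = 0.
Wet = Sprinkler^2 + Rain  [with Sprinkler=-2, Rain=3]  = 7
Growth = Soil*Sprinkler  [with Soil=0, Sprinkler=-2]  = 0
Humidity = 2*Growth - Wet + Rain  [with Growth=0, Wet=7, Rain=3]  = -4
Yield = 3*Rain + 2*Humidity - 4  [with Rain=3, Humidity=-4]  = -3

-3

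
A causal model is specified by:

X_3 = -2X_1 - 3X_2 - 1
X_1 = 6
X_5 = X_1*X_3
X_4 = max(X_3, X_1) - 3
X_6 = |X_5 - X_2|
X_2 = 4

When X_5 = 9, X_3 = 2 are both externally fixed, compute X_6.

The joint intervention fixes X_5 = 9, X_3 = 2, removing each variable's own equation.
X_6 = |X_5 - X_2|  [with X_5=9, X_2=4]  = 5

5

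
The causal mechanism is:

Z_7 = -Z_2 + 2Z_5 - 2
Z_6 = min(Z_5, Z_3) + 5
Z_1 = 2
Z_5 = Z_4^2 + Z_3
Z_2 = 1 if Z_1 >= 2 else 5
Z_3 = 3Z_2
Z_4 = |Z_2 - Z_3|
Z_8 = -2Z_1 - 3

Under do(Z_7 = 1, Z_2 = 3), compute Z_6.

14

Under do(Z_7 = 1, Z_2 = 3), each intervened variable's structural equation is replaced by its fixed value.
Z_3 = 3Z_2  [with Z_2=3]  = 9
Z_4 = |Z_2 - Z_3|  [with Z_2=3, Z_3=9]  = 6
Z_5 = Z_4^2 + Z_3  [with Z_4=6, Z_3=9]  = 45
Z_6 = min(Z_5, Z_3) + 5  [with Z_5=45, Z_3=9]  = 14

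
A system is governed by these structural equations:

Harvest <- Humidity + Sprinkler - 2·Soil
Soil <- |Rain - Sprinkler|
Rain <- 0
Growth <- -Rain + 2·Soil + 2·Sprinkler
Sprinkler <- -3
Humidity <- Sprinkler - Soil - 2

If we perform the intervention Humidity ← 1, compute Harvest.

The intervention breaks the incoming arrows to Humidity: Humidity <- Sprinkler - Soil - 2 no longer applies, and Humidity = 1.
Soil = |Rain - Sprinkler|  [with Rain=0, Sprinkler=-3]  = 3
Harvest = Humidity + Sprinkler - 2·Soil  [with Humidity=1, Sprinkler=-3, Soil=3]  = -8

-8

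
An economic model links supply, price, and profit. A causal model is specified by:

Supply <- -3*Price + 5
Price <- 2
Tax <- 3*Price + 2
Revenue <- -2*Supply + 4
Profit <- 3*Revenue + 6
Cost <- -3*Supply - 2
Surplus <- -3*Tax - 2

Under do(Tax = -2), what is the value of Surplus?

Under do(Tax=-2), the mechanism Tax <- 3*Price + 2 is discarded; Tax is fixed at -2.
Surplus = -3*Tax - 2  [with Tax=-2]  = 4

4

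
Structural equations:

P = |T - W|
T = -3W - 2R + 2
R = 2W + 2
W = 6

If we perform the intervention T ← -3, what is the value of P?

The intervention breaks the incoming arrows to T: T = -3W - 2R + 2 no longer applies, and T = -3.
P = |T - W|  [with T=-3, W=6]  = 9

9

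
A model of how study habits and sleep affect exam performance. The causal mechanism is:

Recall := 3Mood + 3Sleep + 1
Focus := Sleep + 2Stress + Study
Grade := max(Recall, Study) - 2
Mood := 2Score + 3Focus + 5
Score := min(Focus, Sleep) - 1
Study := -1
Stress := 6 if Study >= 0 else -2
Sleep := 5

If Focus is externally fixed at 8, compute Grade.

125

do(Focus=8) replaces the equation Focus := Sleep + 2Stress + Study with the constant Focus = 8.
Score = min(Focus, Sleep) - 1  [with Focus=8, Sleep=5]  = 4
Mood = 2Score + 3Focus + 5  [with Score=4, Focus=8]  = 37
Recall = 3Mood + 3Sleep + 1  [with Mood=37, Sleep=5]  = 127
Grade = max(Recall, Study) - 2  [with Recall=127, Study=-1]  = 125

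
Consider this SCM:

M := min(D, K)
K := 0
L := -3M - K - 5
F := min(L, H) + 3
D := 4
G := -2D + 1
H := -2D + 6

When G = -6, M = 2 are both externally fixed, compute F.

-8

The joint intervention fixes G = -6, M = 2, removing each variable's own equation.
L = -3M - K - 5  [with M=2, K=0]  = -11
H = -2D + 6  [with D=4]  = -2
F = min(L, H) + 3  [with L=-11, H=-2]  = -8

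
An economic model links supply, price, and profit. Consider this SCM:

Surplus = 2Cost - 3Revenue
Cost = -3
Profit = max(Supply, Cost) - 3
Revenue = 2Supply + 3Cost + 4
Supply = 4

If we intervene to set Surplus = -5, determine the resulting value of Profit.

The intervention breaks the incoming arrows to Surplus: Surplus = 2Cost - 3Revenue no longer applies, and Surplus = -5.
Since Profit is not a descendant of the intervened variable, it is unaffected.
Profit = max(Supply, Cost) - 3  [with Supply=4, Cost=-3]  = 1

1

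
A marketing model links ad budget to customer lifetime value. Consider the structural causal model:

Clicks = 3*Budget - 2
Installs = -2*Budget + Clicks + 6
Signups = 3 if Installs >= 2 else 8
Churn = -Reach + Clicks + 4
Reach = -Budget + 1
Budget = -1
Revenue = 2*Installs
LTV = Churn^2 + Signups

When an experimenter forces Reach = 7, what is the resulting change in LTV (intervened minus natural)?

55

do(Reach=7) replaces the equation Reach = -Budget + 1 with the constant Reach = 7.
Clicks = 3*Budget - 2  [with Budget=-1]  = -5
Installs = -2*Budget + Clicks + 6  [with Budget=-1, Clicks=-5]  = 3
Signups = 3 if Installs >= 2 else 8  [with Installs=3]  = 3
Churn = -Reach + Clicks + 4  [with Reach=7, Clicks=-5]  = -8
LTV = Churn^2 + Signups  [with Churn=-8, Signups=3]  = 67
Without intervention: Reach = -Budget + 1  [with Budget=-1]  = 2; Clicks = 3*Budget - 2  [with Budget=-1]  = -5; Installs = -2*Budget + Clicks + 6  [with Budget=-1, Clicks=-5]  = 3; Signups = 3 if Installs >= 2 else 8  [with Installs=3]  = 3; Churn = -Reach + Clicks + 4  [with Reach=2, Clicks=-5]  = -3; LTV = Churn^2 + Signups  [with Churn=-3, Signups=3]  = 12.
Change = 67 − 12 = 55.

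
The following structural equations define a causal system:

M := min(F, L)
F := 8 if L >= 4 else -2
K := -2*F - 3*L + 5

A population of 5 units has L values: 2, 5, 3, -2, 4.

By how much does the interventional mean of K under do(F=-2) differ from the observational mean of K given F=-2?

Every unit gets F=-2 under the intervention. K values become 3, -6, 0, 15, -3; E[K|do(F=-2)] = 1.8.
E[K|F=-2] averages over only the 3 units with F=-2 (L = 2, 3, -2): K = 3, 0, 15, mean 6.
Difference = 1.8 − 6 = -4.2.

-4.2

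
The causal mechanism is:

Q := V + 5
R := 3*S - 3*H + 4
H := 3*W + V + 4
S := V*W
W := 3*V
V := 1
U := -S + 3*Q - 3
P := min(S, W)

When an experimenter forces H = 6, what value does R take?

Under do(H=6), the mechanism H := 3*W + V + 4 is discarded; H is fixed at 6.
W = 3*V  [with V=1]  = 3
S = V*W  [with V=1, W=3]  = 3
R = 3*S - 3*H + 4  [with S=3, H=6]  = -5

-5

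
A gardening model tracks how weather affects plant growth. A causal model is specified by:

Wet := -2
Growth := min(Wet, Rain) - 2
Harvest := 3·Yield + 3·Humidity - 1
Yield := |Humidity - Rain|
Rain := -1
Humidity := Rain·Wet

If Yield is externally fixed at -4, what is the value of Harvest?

-7

The intervention breaks the incoming arrows to Yield: Yield := |Humidity - Rain| no longer applies, and Yield = -4.
Humidity = Rain·Wet  [with Rain=-1, Wet=-2]  = 2
Harvest = 3·Yield + 3·Humidity - 1  [with Yield=-4, Humidity=2]  = -7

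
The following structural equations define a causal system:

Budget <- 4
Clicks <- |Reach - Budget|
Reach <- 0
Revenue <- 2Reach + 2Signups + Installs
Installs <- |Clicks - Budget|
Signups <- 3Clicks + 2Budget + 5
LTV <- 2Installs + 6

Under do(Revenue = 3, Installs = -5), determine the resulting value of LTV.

Under do(Revenue = 3, Installs = -5), each intervened variable's structural equation is replaced by its fixed value.
LTV = 2Installs + 6  [with Installs=-5]  = -4

-4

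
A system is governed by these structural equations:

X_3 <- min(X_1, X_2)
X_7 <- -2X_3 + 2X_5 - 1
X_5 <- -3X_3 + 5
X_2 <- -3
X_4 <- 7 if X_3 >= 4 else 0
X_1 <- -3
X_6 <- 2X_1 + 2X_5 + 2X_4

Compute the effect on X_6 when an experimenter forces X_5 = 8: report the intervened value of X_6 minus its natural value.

-12

The intervention breaks the incoming arrows to X_5: X_5 <- -3X_3 + 5 no longer applies, and X_5 = 8.
X_3 = min(X_1, X_2)  [with X_1=-3, X_2=-3]  = -3
X_4 = 7 if X_3 >= 4 else 0  [with X_3=-3]  = 0
X_6 = 2X_1 + 2X_5 + 2X_4  [with X_1=-3, X_5=8, X_4=0]  = 10
Without intervention: X_3 = min(X_1, X_2)  [with X_1=-3, X_2=-3]  = -3; X_4 = 7 if X_3 >= 4 else 0  [with X_3=-3]  = 0; X_5 = -3X_3 + 5  [with X_3=-3]  = 14; X_6 = 2X_1 + 2X_5 + 2X_4  [with X_1=-3, X_5=14, X_4=0]  = 22.
Change = 10 − 22 = -12.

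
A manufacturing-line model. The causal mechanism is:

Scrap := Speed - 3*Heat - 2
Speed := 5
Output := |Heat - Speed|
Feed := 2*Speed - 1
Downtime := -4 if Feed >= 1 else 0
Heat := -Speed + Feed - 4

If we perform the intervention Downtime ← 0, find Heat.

0

do(Downtime=0) replaces the equation Downtime := -4 if Feed >= 1 else 0 with the constant Downtime = 0.
Heat is not downstream of the intervention, so its value is determined by the original equations.
Feed = 2*Speed - 1  [with Speed=5]  = 9
Heat = -Speed + Feed - 4  [with Speed=5, Feed=9]  = 0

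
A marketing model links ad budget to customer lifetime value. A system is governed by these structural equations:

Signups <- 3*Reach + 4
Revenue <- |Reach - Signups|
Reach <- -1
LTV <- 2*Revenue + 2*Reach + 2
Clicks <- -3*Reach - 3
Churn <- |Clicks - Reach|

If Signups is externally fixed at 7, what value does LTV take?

The intervention breaks the incoming arrows to Signups: Signups <- 3*Reach + 4 no longer applies, and Signups = 7.
Revenue = |Reach - Signups|  [with Reach=-1, Signups=7]  = 8
LTV = 2*Revenue + 2*Reach + 2  [with Revenue=8, Reach=-1]  = 16

16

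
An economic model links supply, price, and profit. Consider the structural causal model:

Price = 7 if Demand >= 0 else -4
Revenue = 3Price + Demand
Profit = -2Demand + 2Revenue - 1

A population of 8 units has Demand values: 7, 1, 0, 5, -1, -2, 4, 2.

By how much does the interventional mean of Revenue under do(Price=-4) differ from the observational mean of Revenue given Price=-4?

The intervention sets Price=-4 in all 8 units regardless of Demand. Recomputing Revenue per unit gives -5, -11, -12, -7, -13, -14, -8, -10; average -10.
Observing Price=-4 restricts to units where Price's equation naturally yields -4: Demand ∈ {-1, -2}. In that subpopulation Revenue = -13, -14, mean -13.5.
Difference = -10 − (-13.5) = 3.5.

3.5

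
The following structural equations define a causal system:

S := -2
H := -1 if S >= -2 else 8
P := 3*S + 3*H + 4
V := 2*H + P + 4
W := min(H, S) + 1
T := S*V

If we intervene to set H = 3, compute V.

17

Under do(H=3), the mechanism H := -1 if S >= -2 else 8 is discarded; H is fixed at 3.
P = 3*S + 3*H + 4  [with S=-2, H=3]  = 7
V = 2*H + P + 4  [with H=3, P=7]  = 17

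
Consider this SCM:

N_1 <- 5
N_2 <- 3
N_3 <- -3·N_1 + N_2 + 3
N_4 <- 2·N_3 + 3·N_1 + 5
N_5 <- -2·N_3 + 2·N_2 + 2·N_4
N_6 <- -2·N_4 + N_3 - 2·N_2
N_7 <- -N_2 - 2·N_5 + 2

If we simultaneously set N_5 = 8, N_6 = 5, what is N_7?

Under do(N_5 = 8, N_6 = 5), each intervened variable's structural equation is replaced by its fixed value.
N_7 = -N_2 - 2·N_5 + 2  [with N_2=3, N_5=8]  = -17

-17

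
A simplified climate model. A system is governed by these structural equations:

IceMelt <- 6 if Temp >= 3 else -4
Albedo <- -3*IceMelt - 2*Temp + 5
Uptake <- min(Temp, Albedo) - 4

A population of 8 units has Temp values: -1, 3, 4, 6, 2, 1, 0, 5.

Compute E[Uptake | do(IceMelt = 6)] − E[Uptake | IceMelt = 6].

4

do(IceMelt=6) breaks IceMelt's dependence on Temp. With IceMelt=6 fixed, Uptake across the units is -15, -23, -25, -29, -21, -19, -17, -27, mean -22.
Conditioning on IceMelt=6 selects the 4 unit(s) with Temp ∈ {3, 4, 6, 5}. Their Uptake values: -23, -25, -29, -27. Mean = -26.
Difference = -22 − (-26) = 4.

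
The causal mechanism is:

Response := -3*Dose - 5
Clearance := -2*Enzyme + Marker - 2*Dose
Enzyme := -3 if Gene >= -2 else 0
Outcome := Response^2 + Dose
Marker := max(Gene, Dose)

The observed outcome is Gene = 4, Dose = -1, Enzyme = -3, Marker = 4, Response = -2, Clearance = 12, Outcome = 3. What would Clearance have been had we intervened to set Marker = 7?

15

Under do(Marker=7), the mechanism Marker := max(Gene, Dose) is discarded; Marker is fixed at 7.
Enzyme = -3 if Gene >= -2 else 0  [with Gene=4]  = -3
Clearance = -2*Enzyme + Marker - 2*Dose  [with Enzyme=-3, Marker=7, Dose=-1]  = 15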